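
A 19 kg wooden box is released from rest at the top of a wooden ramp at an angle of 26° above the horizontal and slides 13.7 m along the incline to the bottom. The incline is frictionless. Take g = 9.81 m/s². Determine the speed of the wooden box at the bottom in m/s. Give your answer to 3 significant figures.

The weight component along the incline is mg sin 26° = 81.708 N and the normal force is N = mg cos 26° = 167.526 N.
With no friction, a = g sin 26° = 4.3004 m/s².
Starting from rest over a distance of 13.7 m, v² = 2aL = 2 × 4.3004 × 13.7 = 117.8310, so v = 10.8550 m/s.

10.9 m/s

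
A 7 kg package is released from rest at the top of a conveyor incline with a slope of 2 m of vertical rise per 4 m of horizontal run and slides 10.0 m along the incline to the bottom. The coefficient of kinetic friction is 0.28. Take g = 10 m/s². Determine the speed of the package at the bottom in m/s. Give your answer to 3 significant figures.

The weight component along the incline is mg sin 26.57° = 31.305 N and the normal force is N = mg cos 26.57° = 62.610 N.
Friction up the slope is f = μN = 0.28 × 62.610 = 17.531 N, so the net downslope force is 31.305 − 17.531 = 13.774 N and a = 13.774 / 7 = 1.9677 m/s².
Starting from rest over a distance of 10.0 m, v² = 2aL = 2 × 1.9677 × 10.0 = 39.3540, so v = 6.2733 m/s.

6.27 m/s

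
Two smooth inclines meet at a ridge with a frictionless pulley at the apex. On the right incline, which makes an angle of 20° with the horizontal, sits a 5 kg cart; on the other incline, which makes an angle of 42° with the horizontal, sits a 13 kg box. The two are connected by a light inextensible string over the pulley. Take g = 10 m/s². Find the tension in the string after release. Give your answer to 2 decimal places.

Resolve each weight along its own incline: the 5 kg mass has component 5 × 10 × sin 20° = 17.101 N down its slope, and the 13 kg mass has 13 × 10 × sin 42° = 86.987 N down its slope.
The 13 kg side's 86.987 N exceeds the other side's 17.101 N, so that mass slides down and the 5 kg mass slides up. Taking that direction as positive, Newton's second law for the whole system gives 86.987 − 17.101 = (5 + 13) a, so a = 69.886 / 18 = 3.8826 m/s².
For the 5 kg mass (up-slope positive): T − 17.101 = 5 × 3.8826, so T = 36.514 N.

36.51 N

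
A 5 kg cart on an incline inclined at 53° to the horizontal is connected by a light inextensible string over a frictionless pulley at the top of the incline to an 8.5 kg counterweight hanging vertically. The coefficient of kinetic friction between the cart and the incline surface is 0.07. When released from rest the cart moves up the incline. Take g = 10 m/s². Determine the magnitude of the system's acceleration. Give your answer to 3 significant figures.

For the cart on the incline: the weight component along the slope is m₁g sin 53° = 5 × 10 × 0.7986 = 39.930 N and the normal force is N = m₁g cos 53° = 30.091 N.
Kinetic friction opposes the cart's motion up the incline: f = μN = 0.07 × 30.091 = 2.106 N acting down the slope.
Newton's second law for the cart (up-slope positive): T − 39.930 − 2.106 = 5 a. For the hanging counterweight (downward positive): 8.5 × 10 − T = 8.5 a.
Adding the two equations eliminates T: 42.964 = 13.5 a, so a = 3.1825 m/s².

3.18 m/s²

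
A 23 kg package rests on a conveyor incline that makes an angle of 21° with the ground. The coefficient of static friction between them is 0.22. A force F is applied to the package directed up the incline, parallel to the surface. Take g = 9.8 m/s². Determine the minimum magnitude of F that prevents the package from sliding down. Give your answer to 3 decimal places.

The normal force is N = mg cos 21° = 210.429 N. With F at its minimum the package is on the verge of sliding down, so static friction is at its maximum μ_s N = 0.22 × 210.429 = 46.294 N and acts up the slope.
Equilibrium along the incline: F + μ_s N = mg sin 21°, so F = 80.776 − 46.294 = 34.482 N.

34.482 N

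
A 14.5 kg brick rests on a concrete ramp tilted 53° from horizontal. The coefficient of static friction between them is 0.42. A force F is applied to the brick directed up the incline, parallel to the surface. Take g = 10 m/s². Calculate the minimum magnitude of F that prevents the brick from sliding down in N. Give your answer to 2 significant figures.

79 N

The normal force is N = mg cos 53° = 87.263 N. With F at its minimum the brick is on the verge of sliding down, so static friction is at its maximum μ_s N = 0.42 × 87.263 = 36.650 N and acts up the slope.
Equilibrium along the incline: F + μ_s N = mg sin 53°, so F = 115.802 − 36.650 = 79.152 N.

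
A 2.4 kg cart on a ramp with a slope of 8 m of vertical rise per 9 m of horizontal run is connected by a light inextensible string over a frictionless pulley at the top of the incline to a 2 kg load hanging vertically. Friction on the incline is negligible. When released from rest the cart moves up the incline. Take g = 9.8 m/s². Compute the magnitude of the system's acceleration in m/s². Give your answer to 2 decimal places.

For the cart on the incline: the weight component along the slope is m₁g sin 41.63° = 2.4 × 9.8 × 0.6644 = 15.627 N and the normal force is N = m₁g cos 41.63° = 17.579 N.
Newton's second law for the cart (up-slope positive): T − 15.627 = 2.4 a. For the hanging load (downward positive): 2 × 9.8 − T = 2 a.
Adding the two equations eliminates T: 3.973 = 4.4 a, so a = 0.9030 m/s².

0.90 m/s²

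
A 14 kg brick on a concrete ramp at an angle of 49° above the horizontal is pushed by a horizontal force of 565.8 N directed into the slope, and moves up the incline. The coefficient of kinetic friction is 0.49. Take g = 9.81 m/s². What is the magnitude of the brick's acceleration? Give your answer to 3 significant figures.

1.01 m/s²

The horizontal push has components F cos 49° = 565.8 × 0.6561 = 371.221 N up the incline and F sin 49° = 565.8 × 0.7547 = 427.009 N pressing into the surface.
The normal force is therefore N = mg cos 49° + F sin 49° = 90.109 + 427.009 = 517.118 N, and kinetic friction down the slope is μN = 0.49 × 517.118 = 253.388 N.
Along the incline: F cos 49° − mg sin 49° − μN = ma, so 371.221 − 103.650 − 253.388 = 14 a, giving a = 1.0131 m/s².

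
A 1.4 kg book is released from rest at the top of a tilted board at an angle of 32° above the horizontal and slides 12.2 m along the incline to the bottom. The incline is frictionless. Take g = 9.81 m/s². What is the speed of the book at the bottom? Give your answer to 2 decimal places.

11.26 m/s

The weight component along the incline is mg sin 32° = 7.278 N and the normal force is N = mg cos 32° = 11.647 N.
With no friction, a = g sin 32° = 5.1985 m/s².
Starting from rest over a distance of 12.2 m, v² = 2aL = 2 × 5.1985 × 12.2 = 126.8434, so v = 11.2625 m/s.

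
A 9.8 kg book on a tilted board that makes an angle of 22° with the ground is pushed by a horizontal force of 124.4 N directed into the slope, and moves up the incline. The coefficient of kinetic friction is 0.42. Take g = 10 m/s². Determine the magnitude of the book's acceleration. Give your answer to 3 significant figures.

The horizontal push has components F cos 22° = 124.4 × 0.9272 = 115.344 N up the incline and F sin 22° = 124.4 × 0.3746 = 46.600 N pressing into the surface.
The normal force is therefore N = mg cos 22° + F sin 22° = 90.866 + 46.600 = 137.466 N, and kinetic friction down the slope is μN = 0.42 × 137.466 = 57.736 N.
Along the incline: F cos 22° − mg sin 22° − μN = ma, so 115.344 − 36.711 − 57.736 = 9.8 a, giving a = 2.1323 m/s².

2.13 m/s²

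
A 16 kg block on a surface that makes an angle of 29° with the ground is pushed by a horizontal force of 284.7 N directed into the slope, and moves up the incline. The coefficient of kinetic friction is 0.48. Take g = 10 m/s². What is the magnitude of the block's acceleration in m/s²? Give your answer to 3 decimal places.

The horizontal push has components F cos 29° = 284.7 × 0.8746 = 248.999 N up the incline and F sin 29° = 284.7 × 0.4848 = 138.023 N pressing into the surface.
The normal force is therefore N = mg cos 29° + F sin 29° = 139.936 + 138.023 = 277.959 N, and kinetic friction down the slope is μN = 0.48 × 277.959 = 133.420 N.
Along the incline: F cos 29° − mg sin 29° − μN = ma, so 248.999 − 77.568 − 133.420 = 16 a, giving a = 2.3757 m/s².

2.376 m/s²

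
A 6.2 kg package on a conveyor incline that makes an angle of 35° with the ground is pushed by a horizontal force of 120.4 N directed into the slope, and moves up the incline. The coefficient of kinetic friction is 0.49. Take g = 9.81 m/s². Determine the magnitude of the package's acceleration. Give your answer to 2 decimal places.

The horizontal push has components F cos 35° = 120.4 × 0.8192 = 98.632 N up the incline and F sin 35° = 120.4 × 0.5736 = 69.061 N pressing into the surface.
The normal force is therefore N = mg cos 35° + F sin 35° = 49.825 + 69.061 = 118.886 N, and kinetic friction down the slope is μN = 0.49 × 118.886 = 58.254 N.
Along the incline: F cos 35° − mg sin 35° − μN = ma, so 98.632 − 34.887 − 58.254 = 6.2 a, giving a = 0.8856 m/s².

0.89 m/s²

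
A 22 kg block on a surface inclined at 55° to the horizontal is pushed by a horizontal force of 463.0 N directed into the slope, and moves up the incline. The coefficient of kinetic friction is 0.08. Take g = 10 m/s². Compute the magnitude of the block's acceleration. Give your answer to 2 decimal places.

The horizontal push has components F cos 55° = 463.0 × 0.5736 = 265.577 N up the incline and F sin 55° = 463.0 × 0.8192 = 379.290 N pressing into the surface.
The normal force is therefore N = mg cos 55° + F sin 55° = 126.192 + 379.290 = 505.482 N, and kinetic friction down the slope is μN = 0.08 × 505.482 = 40.439 N.
Along the incline: F cos 55° − mg sin 55° − μN = ma, so 265.577 − 180.224 − 40.439 = 22 a, giving a = 2.0415 m/s².

2.04 m/s²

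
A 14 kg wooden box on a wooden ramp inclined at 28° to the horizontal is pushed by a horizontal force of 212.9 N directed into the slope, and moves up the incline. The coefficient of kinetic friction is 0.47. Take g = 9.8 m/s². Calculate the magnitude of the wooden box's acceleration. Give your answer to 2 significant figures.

The horizontal push has components F cos 28° = 212.9 × 0.8829 = 187.969 N up the incline and F sin 28° = 212.9 × 0.4695 = 99.957 N pressing into the surface.
The normal force is therefore N = mg cos 28° + F sin 28° = 121.134 + 99.957 = 221.091 N, and kinetic friction down the slope is μN = 0.47 × 221.091 = 103.913 N.
Along the incline: F cos 28° − mg sin 28° − μN = ma, so 187.969 − 64.415 − 103.913 = 14 a, giving a = 1.4029 m/s².

1.4 m/s²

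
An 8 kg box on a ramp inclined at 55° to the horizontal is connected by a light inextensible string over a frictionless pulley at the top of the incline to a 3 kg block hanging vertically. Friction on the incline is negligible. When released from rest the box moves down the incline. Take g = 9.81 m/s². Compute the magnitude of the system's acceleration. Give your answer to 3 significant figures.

3.17 m/s²

For the box on the incline: the weight component along the slope is m₁g sin 55° = 8 × 9.81 × 0.8192 = 64.291 N and the normal force is N = m₁g cos 55° = 45.014 N.
Newton's second law for the box (down-slope positive): 64.291 − T = 8 a. For the hanging block (upward positive): T − 3 × 9.81 = 3 a.
Adding the two equations eliminates T: 34.861 = 11 a, so a = 3.1692 m/s².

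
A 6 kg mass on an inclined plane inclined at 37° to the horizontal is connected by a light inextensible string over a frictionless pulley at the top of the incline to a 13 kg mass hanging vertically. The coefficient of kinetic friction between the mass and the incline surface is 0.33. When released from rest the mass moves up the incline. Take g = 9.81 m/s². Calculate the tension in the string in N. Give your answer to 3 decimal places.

For the mass on the incline: the weight component along the slope is m₁g sin 37° = 6 × 9.81 × 0.6018 = 35.422 N and the normal force is N = m₁g cos 37° = 47.008 N.
Kinetic friction opposes the mass's motion up the incline: f = μN = 0.33 × 47.008 = 15.513 N acting down the slope.
Newton's second law for the mass (up-slope positive): T − 35.422 − 15.513 = 6 a. For the hanging mass (downward positive): 13 × 9.81 − T = 13 a.
Adding the two equations eliminates T: 76.595 = 19 a, so a = 4.0313 m/s².
Then from the hanging mass's equation, T = 13 × (9.81 − 4.0313) = 75.123 N.

75.123 N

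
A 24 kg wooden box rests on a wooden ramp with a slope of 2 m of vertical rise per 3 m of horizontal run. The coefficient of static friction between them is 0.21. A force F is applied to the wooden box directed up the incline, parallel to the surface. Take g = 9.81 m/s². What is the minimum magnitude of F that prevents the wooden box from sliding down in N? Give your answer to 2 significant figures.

89 N

The normal force is N = mg cos 33.69° = 195.898 N. With F at its minimum the wooden box is on the verge of sliding down, so static friction is at its maximum μ_s N = 0.21 × 195.898 = 41.139 N and acts up the slope.
Equilibrium along the incline: F + μ_s N = mg sin 33.69°, so F = 130.599 − 41.139 = 89.460 N.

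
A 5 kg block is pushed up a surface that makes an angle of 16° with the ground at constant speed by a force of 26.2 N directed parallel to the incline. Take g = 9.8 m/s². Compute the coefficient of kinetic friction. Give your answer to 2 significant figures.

At constant speed ΣF = 0 along the incline. The applied 26.2 N acts up the slope; the weight component mg sin 16° = 13.506 N and kinetic friction μN both act down the slope.
So 26.2 = 13.506 + μ × 47.102, giving μ = (26.2 − 13.506) / 47.102 = 0.2695.

0.27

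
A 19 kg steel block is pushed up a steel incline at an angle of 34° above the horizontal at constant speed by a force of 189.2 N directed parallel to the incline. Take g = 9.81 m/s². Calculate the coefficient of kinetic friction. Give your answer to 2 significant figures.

0.55

At constant speed ΣF = 0 along the incline. The applied 189.2 N acts up the slope; the weight component mg sin 34° = 104.228 N and kinetic friction μN both act down the slope.
So 189.2 = 104.228 + μ × 154.524, giving μ = (189.2 − 104.228) / 154.524 = 0.5499.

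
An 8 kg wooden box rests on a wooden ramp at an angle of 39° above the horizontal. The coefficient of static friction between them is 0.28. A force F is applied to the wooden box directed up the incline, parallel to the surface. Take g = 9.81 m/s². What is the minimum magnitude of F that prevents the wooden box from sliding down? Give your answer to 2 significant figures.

32 N

The normal force is N = mg cos 39° = 60.990 N. With F at its minimum the wooden box is on the verge of sliding down, so static friction is at its maximum μ_s N = 0.28 × 60.990 = 17.077 N and acts up the slope.
Equilibrium along the incline: F + μ_s N = mg sin 39°, so F = 49.389 − 17.077 = 32.312 N.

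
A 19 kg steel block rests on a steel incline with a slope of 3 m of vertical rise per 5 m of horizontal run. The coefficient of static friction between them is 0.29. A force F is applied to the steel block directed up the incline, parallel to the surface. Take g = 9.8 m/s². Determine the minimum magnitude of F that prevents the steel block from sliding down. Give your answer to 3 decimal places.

The normal force is N = mg cos 30.96° = 159.665 N. With F at its minimum the steel block is on the verge of sliding down, so static friction is at its maximum μ_s N = 0.29 × 159.665 = 46.303 N and acts up the slope.
Equilibrium along the incline: F + μ_s N = mg sin 30.96°, so F = 95.799 − 46.303 = 49.496 N.

49.496 N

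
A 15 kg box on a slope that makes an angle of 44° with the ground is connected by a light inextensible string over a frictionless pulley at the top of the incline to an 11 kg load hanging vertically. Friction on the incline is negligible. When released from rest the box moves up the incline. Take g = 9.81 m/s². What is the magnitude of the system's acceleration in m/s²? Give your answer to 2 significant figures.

For the box on the incline: the weight component along the slope is m₁g sin 44° = 15 × 9.81 × 0.6947 = 102.225 N and the normal force is N = m₁g cos 44° = 105.851 N.
Newton's second law for the box (up-slope positive): T − 102.225 = 15 a. For the hanging load (downward positive): 11 × 9.81 − T = 11 a.
Adding the two equations eliminates T: 5.685 = 26 a, so a = 0.2187 m/s².

0.22 m/s²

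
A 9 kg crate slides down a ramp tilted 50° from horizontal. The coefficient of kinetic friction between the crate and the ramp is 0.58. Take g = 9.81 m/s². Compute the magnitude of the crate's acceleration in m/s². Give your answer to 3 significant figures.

3.86 m/s²

Resolving the weight along the incline: the component pulling the crate down the slope is mg sin 50° = 9 × 9.81 × 0.7660 = 67.630 N, and the normal force is N = mg cos 50° = 9 × 9.81 × 0.6428 = 56.753 N.
Kinetic friction acts up the slope with magnitude f = μN = 0.58 × 56.753 = 32.917 N.
Net force along the incline is 67.630 − 32.917 = 34.713 N, so a = 34.713 / 9 = 3.8570 m/s².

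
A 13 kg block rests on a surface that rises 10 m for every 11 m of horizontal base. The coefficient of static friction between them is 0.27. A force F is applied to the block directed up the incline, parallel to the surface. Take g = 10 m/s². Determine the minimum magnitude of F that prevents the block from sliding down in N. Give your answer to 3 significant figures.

The normal force is N = mg cos 42.27° = 96.192 N. With F at its minimum the block is on the verge of sliding down, so static friction is at its maximum μ_s N = 0.27 × 96.192 = 25.972 N and acts up the slope.
Equilibrium along the incline: F + μ_s N = mg sin 42.27°, so F = 87.447 − 25.972 = 61.475 N.

61.5 N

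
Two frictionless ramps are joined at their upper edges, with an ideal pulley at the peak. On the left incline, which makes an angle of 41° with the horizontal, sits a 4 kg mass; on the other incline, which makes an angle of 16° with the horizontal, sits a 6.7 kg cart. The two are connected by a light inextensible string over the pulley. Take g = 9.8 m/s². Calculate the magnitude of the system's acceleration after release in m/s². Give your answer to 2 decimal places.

0.71 m/s²

Resolve each weight along its own incline: the 4 kg mass has component 4 × 9.8 × sin 41° = 25.718 N down its slope, and the 6.7 kg mass has 6.7 × 9.8 × sin 16° = 18.098 N down its slope.
The 4 kg side's 25.718 N exceeds the other side's 18.098 N, so that mass slides down and the 6.7 kg mass slides up. Taking that direction as positive, Newton's second law for the whole system gives 25.718 − 18.098 = (4 + 6.7) a, so a = 7.620 / 10.7 = 0.7121 m/s².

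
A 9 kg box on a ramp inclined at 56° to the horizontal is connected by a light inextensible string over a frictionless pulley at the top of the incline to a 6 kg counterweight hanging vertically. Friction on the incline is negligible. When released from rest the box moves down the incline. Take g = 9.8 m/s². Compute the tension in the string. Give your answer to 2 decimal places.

For the box on the incline: the weight component along the slope is m₁g sin 56° = 9 × 9.8 × 0.8290 = 73.118 N and the normal force is N = m₁g cos 56° = 49.321 N.
Newton's second law for the box (down-slope positive): 73.118 − T = 9 a. For the hanging counterweight (upward positive): T − 6 × 9.8 = 6 a.
Adding the two equations eliminates T: 14.318 = 15 a, so a = 0.9545 m/s².
Then from the hanging counterweight's equation, T = 6 × (9.8 + 0.9545) = 64.527 N.

64.53 N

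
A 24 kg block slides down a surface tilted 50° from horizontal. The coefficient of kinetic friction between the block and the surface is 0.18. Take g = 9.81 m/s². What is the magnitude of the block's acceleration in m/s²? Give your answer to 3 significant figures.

Resolving the weight along the incline: the component pulling the block down the slope is mg sin 50° = 24 × 9.81 × 0.7660 = 180.347 N, and the normal force is N = mg cos 50° = 24 × 9.81 × 0.6428 = 151.341 N.
Kinetic friction acts up the slope with magnitude f = μN = 0.18 × 151.341 = 27.241 N.
Net force along the incline is 180.347 − 27.241 = 153.106 N, so a = 153.106 / 24 = 6.3794 m/s².

6.38 m/s²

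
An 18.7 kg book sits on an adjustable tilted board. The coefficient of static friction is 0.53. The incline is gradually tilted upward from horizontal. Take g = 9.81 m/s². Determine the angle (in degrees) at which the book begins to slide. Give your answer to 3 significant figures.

At the threshold of sliding, static friction is at its maximum μ_s N and exactly balances the weight component along the incline: mg sin θ = μ_s mg cos θ.
Hence tan θ = μ_s = 0.53, so θ = arctan(0.53) = 27.9236°.

27.9°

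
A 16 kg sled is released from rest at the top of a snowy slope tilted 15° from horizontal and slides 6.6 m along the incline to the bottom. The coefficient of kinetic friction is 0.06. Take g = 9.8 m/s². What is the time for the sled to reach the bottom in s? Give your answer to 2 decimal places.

The weight component along the incline is mg sin 15° = 40.583 N and the normal force is N = mg cos 15° = 151.457 N.
Friction up the slope is f = μN = 0.06 × 151.457 = 9.087 N, so the net downslope force is 40.583 − 9.087 = 31.496 N and a = 31.496 / 16 = 1.9685 m/s².
Starting from rest, L = ½at², so t = √(2L/a) = √(2 × 6.6 / 1.9685) = 2.5895 s.

2.59 s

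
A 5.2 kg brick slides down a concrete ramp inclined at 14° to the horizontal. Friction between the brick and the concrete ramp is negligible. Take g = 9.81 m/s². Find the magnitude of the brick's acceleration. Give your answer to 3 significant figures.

2.37 m/s²

Resolving the weight along the incline: the component pulling the brick down the slope is mg sin 14° = 5.2 × 9.81 × 0.2419 = 12.340 N, and the normal force is N = mg cos 14° = 5.2 × 9.81 × 0.9703 = 49.497 N.
With no friction the net force along the incline is 12.340 N, so a = g sin 14° = 12.340 / 5.2 = 2.3731 m/s².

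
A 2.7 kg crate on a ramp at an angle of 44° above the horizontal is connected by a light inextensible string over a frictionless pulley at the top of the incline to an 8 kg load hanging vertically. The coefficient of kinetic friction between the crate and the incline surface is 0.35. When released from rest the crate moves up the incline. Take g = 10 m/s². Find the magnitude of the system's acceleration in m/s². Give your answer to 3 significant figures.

5.09 m/s²

For the crate on the incline: the weight component along the slope is m₁g sin 44° = 2.7 × 10 × 0.6947 = 18.757 N and the normal force is N = m₁g cos 44° = 19.422 N.
Kinetic friction opposes the crate's motion up the incline: f = μN = 0.35 × 19.422 = 6.798 N acting down the slope.
Newton's second law for the crate (up-slope positive): T − 18.757 − 6.798 = 2.7 a. For the hanging load (downward positive): 8 × 10 − T = 8 a.
Adding the two equations eliminates T: 54.445 = 10.7 a, so a = 5.0883 m/s².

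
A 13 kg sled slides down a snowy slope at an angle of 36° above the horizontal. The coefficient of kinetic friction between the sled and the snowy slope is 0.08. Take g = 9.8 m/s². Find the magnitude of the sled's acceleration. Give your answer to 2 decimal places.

5.13 m/s²

Resolving the weight along the incline: the component pulling the sled down the slope is mg sin 36° = 13 × 9.8 × 0.5878 = 74.886 N, and the normal force is N = mg cos 36° = 13 × 9.8 × 0.8090 = 103.067 N.
Kinetic friction acts up the slope with magnitude f = μN = 0.08 × 103.067 = 8.245 N.
Net force along the incline is 74.886 − 8.245 = 66.641 N, so a = 66.641 / 13 = 5.1262 m/s².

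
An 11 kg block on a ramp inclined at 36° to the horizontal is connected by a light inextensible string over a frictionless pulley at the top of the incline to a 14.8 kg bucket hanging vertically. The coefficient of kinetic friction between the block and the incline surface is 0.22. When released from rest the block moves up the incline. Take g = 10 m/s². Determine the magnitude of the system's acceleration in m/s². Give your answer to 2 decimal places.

For the block on the incline: the weight component along the slope is m₁g sin 36° = 11 × 10 × 0.5878 = 64.658 N and the normal force is N = m₁g cos 36° = 88.992 N.
Kinetic friction opposes the block's motion up the incline: f = μN = 0.22 × 88.992 = 19.578 N acting down the slope.
Newton's second law for the block (up-slope positive): T − 64.658 − 19.578 = 11 a. For the hanging bucket (downward positive): 14.8 × 10 − T = 14.8 a.
Adding the two equations eliminates T: 63.764 = 25.8 a, so a = 2.4715 m/s².

2.47 m/s²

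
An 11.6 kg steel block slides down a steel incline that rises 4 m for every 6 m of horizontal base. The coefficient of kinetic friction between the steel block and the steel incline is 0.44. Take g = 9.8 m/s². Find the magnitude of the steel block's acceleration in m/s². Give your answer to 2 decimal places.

1.85 m/s²

Resolving the weight along the incline: the component pulling the steel block down the slope is mg sin 33.69° = 11.6 × 9.8 × 0.5547 = 63.058 N, and the normal force is N = mg cos 33.69° = 11.6 × 9.8 × 0.8321 = 94.593 N.
Kinetic friction acts up the slope with magnitude f = μN = 0.44 × 94.593 = 41.621 N.
Net force along the incline is 63.058 − 41.621 = 21.437 N, so a = 21.437 / 11.6 = 1.8480 m/s².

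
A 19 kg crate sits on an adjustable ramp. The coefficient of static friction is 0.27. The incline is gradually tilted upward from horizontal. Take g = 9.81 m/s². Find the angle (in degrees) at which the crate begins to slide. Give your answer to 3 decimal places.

At the threshold of sliding, static friction is at its maximum μ_s N and exactly balances the weight component along the incline: mg sin θ = μ_s mg cos θ.
Hence tan θ = μ_s = 0.27, so θ = arctan(0.27) = 15.1096°.

15.110°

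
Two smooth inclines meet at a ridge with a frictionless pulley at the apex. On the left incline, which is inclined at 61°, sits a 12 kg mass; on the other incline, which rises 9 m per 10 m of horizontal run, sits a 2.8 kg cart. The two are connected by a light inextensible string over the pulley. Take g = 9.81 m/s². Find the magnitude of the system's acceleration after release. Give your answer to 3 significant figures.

5.72 m/s²

Resolve each weight along its own incline: the 12 kg mass has component 12 × 9.81 × sin 61° = 102.960 N down its slope, and the 2.8 kg mass has 2.8 × 9.81 × sin 41.99° = 18.375 N down its slope.
The 12 kg side's 102.960 N exceeds the other side's 18.375 N, so that mass slides down and the 2.8 kg mass slides up. Taking that direction as positive, Newton's second law for the whole system gives 102.960 − 18.375 = (12 + 2.8) a, so a = 84.585 / 14.8 = 5.7152 m/s².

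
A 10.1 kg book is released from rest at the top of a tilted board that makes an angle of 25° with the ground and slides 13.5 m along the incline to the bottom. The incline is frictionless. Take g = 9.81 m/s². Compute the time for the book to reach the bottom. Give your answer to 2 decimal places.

2.55 s

The weight component along the incline is mg sin 25° = 41.873 N and the normal force is N = mg cos 25° = 89.798 N.
With no friction, a = g sin 25° = 4.1459 m/s².
Starting from rest, L = ½at², so t = √(2L/a) = √(2 × 13.5 / 4.1459) = 2.5520 s.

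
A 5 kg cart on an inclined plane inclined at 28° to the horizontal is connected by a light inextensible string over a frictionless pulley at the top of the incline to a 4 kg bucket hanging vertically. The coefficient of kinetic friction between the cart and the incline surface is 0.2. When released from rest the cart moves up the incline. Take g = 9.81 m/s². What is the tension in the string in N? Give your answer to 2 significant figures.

36 N

For the cart on the incline: the weight component along the slope is m₁g sin 28° = 5 × 9.81 × 0.4695 = 23.029 N and the normal force is N = m₁g cos 28° = 43.309 N.
Kinetic friction opposes the cart's motion up the incline: f = μN = 0.2 × 43.309 = 8.662 N acting down the slope.
Newton's second law for the cart (up-slope positive): T − 23.029 − 8.662 = 5 a. For the hanging bucket (downward positive): 4 × 9.81 − T = 4 a.
Adding the two equations eliminates T: 7.549 = 9 a, so a = 0.8388 m/s².
Then from the hanging bucket's equation, T = 4 × (9.81 − 0.8388) = 35.885 N.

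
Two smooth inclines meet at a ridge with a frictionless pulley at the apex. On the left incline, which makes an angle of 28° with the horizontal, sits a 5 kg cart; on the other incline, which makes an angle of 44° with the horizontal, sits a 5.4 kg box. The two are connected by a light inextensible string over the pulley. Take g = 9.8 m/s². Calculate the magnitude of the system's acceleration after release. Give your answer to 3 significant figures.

Resolve each weight along its own incline: the 5 kg mass has component 5 × 9.8 × sin 28° = 23.004 N down its slope, and the 5.4 kg mass has 5.4 × 9.8 × sin 44° = 36.761 N down its slope.
The 5.4 kg side's 36.761 N exceeds the other side's 23.004 N, so that mass slides down and the 5 kg mass slides up. Taking that direction as positive, Newton's second law for the whole system gives 36.761 − 23.004 = (5 + 5.4) a, so a = 13.757 / 10.4 = 1.3228 m/s².

1.32 m/s²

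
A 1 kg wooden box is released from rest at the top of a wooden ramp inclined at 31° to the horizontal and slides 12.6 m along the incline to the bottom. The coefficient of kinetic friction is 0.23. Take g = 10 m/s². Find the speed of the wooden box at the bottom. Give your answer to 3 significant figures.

8.95 m/s

The weight component along the incline is mg sin 31° = 5.150 N and the normal force is N = mg cos 31° = 8.572 N.
Friction up the slope is f = μN = 0.23 × 8.572 = 1.972 N, so the net downslope force is 5.150 − 1.972 = 3.178 N and a = 3.178 / 1 = 3.1780 m/s².
Starting from rest over a distance of 12.6 m, v² = 2aL = 2 × 3.1780 × 12.6 = 80.0856, so v = 8.9491 m/s.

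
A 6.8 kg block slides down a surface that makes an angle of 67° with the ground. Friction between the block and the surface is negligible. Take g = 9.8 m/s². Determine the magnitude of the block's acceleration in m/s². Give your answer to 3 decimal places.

9.021 m/s²

Resolving the weight along the incline: the component pulling the block down the slope is mg sin 67° = 6.8 × 9.8 × 0.9205 = 61.342 N, and the normal force is N = mg cos 67° = 6.8 × 9.8 × 0.3907 = 26.036 N.
With no friction the net force along the incline is 61.342 N, so a = g sin 67° = 61.342 / 6.8 = 9.0209 m/s².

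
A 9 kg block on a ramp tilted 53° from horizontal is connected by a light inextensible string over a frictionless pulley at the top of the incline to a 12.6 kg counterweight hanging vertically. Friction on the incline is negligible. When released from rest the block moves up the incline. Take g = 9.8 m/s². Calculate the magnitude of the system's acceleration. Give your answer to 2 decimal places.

2.46 m/s²

For the block on the incline: the weight component along the slope is m₁g sin 53° = 9 × 9.8 × 0.7986 = 70.437 N and the normal force is N = m₁g cos 53° = 53.080 N.
Newton's second law for the block (up-slope positive): T − 70.437 = 9 a. For the hanging counterweight (downward positive): 12.6 × 9.8 − T = 12.6 a.
Adding the two equations eliminates T: 53.043 = 21.6 a, so a = 2.4557 m/s².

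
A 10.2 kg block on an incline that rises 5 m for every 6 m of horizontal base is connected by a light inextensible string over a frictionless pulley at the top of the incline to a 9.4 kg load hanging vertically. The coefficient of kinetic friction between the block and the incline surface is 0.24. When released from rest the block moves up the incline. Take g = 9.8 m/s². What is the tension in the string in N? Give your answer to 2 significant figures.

For the block on the incline: the weight component along the slope is m₁g sin 39.81° = 10.2 × 9.8 × 0.6402 = 63.994 N and the normal force is N = m₁g cos 39.81° = 76.791 N.
Kinetic friction opposes the block's motion up the incline: f = μN = 0.24 × 76.791 = 18.430 N acting down the slope.
Newton's second law for the block (up-slope positive): T − 63.994 − 18.430 = 10.2 a. For the hanging load (downward positive): 9.4 × 9.8 − T = 9.4 a.
Adding the two equations eliminates T: 9.696 = 19.6 a, so a = 0.4947 m/s².
Then from the hanging load's equation, T = 9.4 × (9.8 − 0.4947) = 87.470 N.

87 N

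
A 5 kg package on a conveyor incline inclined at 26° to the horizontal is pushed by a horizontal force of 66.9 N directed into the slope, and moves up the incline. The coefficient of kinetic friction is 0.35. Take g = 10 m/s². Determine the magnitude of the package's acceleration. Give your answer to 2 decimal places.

2.44 m/s²

The horizontal push has components F cos 26° = 66.9 × 0.8988 = 60.130 N up the incline and F sin 26° = 66.9 × 0.4384 = 29.329 N pressing into the surface.
The normal force is therefore N = mg cos 26° + F sin 26° = 44.940 + 29.329 = 74.269 N, and kinetic friction down the slope is μN = 0.35 × 74.269 = 25.994 N.
Along the incline: F cos 26° − mg sin 26° − μN = ma, so 60.130 − 21.920 − 25.994 = 5 a, giving a = 2.4432 m/s².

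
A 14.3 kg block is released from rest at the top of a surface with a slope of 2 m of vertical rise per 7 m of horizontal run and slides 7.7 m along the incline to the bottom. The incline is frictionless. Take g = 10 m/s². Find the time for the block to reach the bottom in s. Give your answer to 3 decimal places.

The weight component along the incline is mg sin 15.95° = 39.285 N and the normal force is N = mg cos 15.95° = 137.498 N.
With no friction, a = g sin 15.95° = 2.7472 m/s².
Starting from rest, L = ½at², so t = √(2L/a) = √(2 × 7.7 / 2.7472) = 2.3676 s.

2.368 s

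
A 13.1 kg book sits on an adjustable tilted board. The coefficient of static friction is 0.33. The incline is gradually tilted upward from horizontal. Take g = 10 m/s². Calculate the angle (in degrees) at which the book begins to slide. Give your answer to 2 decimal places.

18.26°

At the threshold of sliding, static friction is at its maximum μ_s N and exactly balances the weight component along the incline: mg sin θ = μ_s mg cos θ.
Hence tan θ = μ_s = 0.33, so θ = arctan(0.33) = 18.2629°.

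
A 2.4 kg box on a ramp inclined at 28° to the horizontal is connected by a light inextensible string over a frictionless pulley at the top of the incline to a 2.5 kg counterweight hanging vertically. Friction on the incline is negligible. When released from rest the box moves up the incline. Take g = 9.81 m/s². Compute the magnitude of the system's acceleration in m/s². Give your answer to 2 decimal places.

For the box on the incline: the weight component along the slope is m₁g sin 28° = 2.4 × 9.81 × 0.4695 = 11.054 N and the normal force is N = m₁g cos 28° = 20.788 N.
Newton's second law for the box (up-slope positive): T − 11.054 = 2.4 a. For the hanging counterweight (downward positive): 2.5 × 9.81 − T = 2.5 a.
Adding the two equations eliminates T: 13.471 = 4.9 a, so a = 2.7492 m/s².

2.75 m/s²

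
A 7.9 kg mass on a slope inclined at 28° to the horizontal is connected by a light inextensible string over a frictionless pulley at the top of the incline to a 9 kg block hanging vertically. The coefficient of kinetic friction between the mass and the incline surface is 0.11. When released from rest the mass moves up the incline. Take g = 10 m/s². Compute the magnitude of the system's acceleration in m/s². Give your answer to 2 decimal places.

2.68 m/s²

For the mass on the incline: the weight component along the slope is m₁g sin 28° = 7.9 × 10 × 0.4695 = 37.090 N and the normal force is N = m₁g cos 28° = 69.753 N.
Kinetic friction opposes the mass's motion up the incline: f = μN = 0.11 × 69.753 = 7.673 N acting down the slope.
Newton's second law for the mass (up-slope positive): T − 37.090 − 7.673 = 7.9 a. For the hanging block (downward positive): 9 × 10 − T = 9 a.
Adding the two equations eliminates T: 45.237 = 16.9 a, so a = 2.6767 m/s².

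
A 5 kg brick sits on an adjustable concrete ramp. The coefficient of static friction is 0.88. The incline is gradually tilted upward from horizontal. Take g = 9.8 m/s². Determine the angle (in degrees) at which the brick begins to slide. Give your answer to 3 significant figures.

At the threshold of sliding, static friction is at its maximum μ_s N and exactly balances the weight component along the incline: mg sin θ = μ_s mg cos θ.
Hence tan θ = μ_s = 0.88, so θ = arctan(0.88) = 41.3478°.

41.3°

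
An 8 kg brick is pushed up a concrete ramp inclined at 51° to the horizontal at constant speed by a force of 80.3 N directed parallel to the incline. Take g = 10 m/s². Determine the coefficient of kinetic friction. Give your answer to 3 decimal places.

At constant speed ΣF = 0 along the incline. The applied 80.3 N acts up the slope; the weight component mg sin 51° = 62.172 N and kinetic friction μN both act down the slope.
So 80.3 = 62.172 + μ × 50.346, giving μ = (80.3 − 62.172) / 50.346 = 0.3601.

0.360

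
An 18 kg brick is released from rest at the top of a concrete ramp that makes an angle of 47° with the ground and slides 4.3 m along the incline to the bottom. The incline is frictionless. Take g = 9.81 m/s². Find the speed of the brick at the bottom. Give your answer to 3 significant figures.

7.86 m/s

The weight component along the incline is mg sin 47° = 129.142 N and the normal force is N = mg cos 47° = 120.427 N.
With no friction, a = g sin 47° = 7.1746 m/s².
Starting from rest over a distance of 4.3 m, v² = 2aL = 2 × 7.1746 × 4.3 = 61.7016, so v = 7.8550 m/s.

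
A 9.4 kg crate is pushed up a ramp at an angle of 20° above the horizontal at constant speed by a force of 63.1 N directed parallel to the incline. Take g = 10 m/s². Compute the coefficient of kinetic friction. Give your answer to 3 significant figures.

At constant speed ΣF = 0 along the incline. The applied 63.1 N acts up the slope; the weight component mg sin 20° = 32.150 N and kinetic friction μN both act down the slope.
So 63.1 = 32.150 + μ × 88.331, giving μ = (63.1 − 32.150) / 88.331 = 0.3504.

0.350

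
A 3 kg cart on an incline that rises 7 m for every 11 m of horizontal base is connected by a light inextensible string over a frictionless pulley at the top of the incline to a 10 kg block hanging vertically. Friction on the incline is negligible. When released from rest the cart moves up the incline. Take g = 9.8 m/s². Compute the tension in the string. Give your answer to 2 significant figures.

35 N

For the cart on the incline: the weight component along the slope is m₁g sin 32.47° = 3 × 9.8 × 0.5369 = 15.785 N and the normal force is N = m₁g cos 32.47° = 24.804 N.
Newton's second law for the cart (up-slope positive): T − 15.785 = 3 a. For the hanging block (downward positive): 10 × 9.8 − T = 10 a.
Adding the two equations eliminates T: 82.215 = 13 a, so a = 6.3242 m/s².
Then from the hanging block's equation, T = 10 × (9.8 − 6.3242) = 34.758 N.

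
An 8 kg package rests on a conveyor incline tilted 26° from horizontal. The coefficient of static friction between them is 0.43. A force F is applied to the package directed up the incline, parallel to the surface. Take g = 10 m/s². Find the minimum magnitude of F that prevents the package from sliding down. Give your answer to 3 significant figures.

4.15 N

The normal force is N = mg cos 26° = 71.904 N. With F at its minimum the package is on the verge of sliding down, so static friction is at its maximum μ_s N = 0.43 × 71.904 = 30.919 N and acts up the slope.
Equilibrium along the incline: F + μ_s N = mg sin 26°, so F = 35.070 − 30.919 = 4.151 N.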